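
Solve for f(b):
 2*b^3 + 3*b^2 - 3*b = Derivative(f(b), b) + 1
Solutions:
 f(b) = C1 + b^4/2 + b^3 - 3*b^2/2 - b


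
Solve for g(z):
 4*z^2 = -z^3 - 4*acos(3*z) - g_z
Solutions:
 g(z) = C1 - z^4/4 - 4*z^3/3 - 4*z*acos(3*z) + 4*sqrt(1 - 9*z^2)/3


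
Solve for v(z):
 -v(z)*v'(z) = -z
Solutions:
 v(z) = -sqrt(C1 + z^2)
 v(z) = sqrt(C1 + z^2)


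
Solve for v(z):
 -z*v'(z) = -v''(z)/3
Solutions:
 v(z) = C1 + C2*erfi(sqrt(6)*z/2)


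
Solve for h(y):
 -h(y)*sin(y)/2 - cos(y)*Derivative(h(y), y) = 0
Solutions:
 h(y) = C1*sqrt(cos(y))


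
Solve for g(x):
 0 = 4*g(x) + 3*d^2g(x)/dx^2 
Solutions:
 g(x) = C1*sin(2*sqrt(3)*x/3) + C2*cos(2*sqrt(3)*x/3)


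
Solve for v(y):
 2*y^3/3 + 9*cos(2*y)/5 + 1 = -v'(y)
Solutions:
 v(y) = C1 - y^4/6 - y - 9*sin(y)*cos(y)/5


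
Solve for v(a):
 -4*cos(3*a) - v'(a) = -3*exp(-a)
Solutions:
 v(a) = C1 - 4*sin(3*a)/3 - 3*exp(-a)


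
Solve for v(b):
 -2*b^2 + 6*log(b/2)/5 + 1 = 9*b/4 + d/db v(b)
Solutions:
 v(b) = C1 - 2*b^3/3 - 9*b^2/8 + 6*b*log(b)/5 - 6*b*log(2)/5 - b/5


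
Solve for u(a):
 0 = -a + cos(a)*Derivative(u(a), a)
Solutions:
 u(a) = C1 + Integral(a/cos(a), a)


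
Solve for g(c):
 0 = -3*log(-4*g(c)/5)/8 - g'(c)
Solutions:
 8*Integral(1/(log(-_y) - log(5) + 2*log(2)), (_y, g(c)))/3 = C1 - c


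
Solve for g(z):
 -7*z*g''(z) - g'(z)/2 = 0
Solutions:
 g(z) = C1 + C2*z^(13/14)


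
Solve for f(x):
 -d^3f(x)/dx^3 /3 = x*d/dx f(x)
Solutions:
 f(x) = C1 + Integral(C2*airyai(-3^(1/3)*x) + C3*airybi(-3^(1/3)*x), x)


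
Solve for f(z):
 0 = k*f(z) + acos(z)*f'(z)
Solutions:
 f(z) = C1*exp(-k*Integral(1/acos(z), z))


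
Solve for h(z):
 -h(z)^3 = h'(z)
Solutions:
 h(z) = -sqrt(2)*sqrt(-1/(C1 - z))/2
 h(z) = sqrt(2)*sqrt(-1/(C1 - z))/2


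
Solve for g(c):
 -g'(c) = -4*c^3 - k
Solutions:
 g(c) = C1 + c^4 + c*k


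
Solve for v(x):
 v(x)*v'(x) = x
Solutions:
 v(x) = -sqrt(C1 + x^2)
 v(x) = sqrt(C1 + x^2)


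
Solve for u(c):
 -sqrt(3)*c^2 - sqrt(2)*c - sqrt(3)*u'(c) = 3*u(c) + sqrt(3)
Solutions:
 u(c) = C1*exp(-sqrt(3)*c) - sqrt(3)*c^2/3 - sqrt(2)*c/3 + 2*c/3 - 5*sqrt(3)/9 + sqrt(6)/9


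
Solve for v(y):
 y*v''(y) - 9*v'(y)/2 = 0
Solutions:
 v(y) = C1 + C2*y^(11/2)


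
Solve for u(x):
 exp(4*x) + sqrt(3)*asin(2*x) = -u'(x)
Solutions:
 u(x) = C1 - sqrt(3)*(x*asin(2*x) + sqrt(1 - 4*x^2)/2) - exp(4*x)/4


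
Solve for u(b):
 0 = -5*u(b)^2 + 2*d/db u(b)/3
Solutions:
 u(b) = -2/(C1 + 15*b)


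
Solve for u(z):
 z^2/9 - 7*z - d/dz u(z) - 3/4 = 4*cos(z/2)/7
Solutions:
 u(z) = C1 + z^3/27 - 7*z^2/2 - 3*z/4 - 8*sin(z/2)/7


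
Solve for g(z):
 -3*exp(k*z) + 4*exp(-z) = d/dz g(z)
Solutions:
 g(z) = C1 - 4*exp(-z) - 3*exp(k*z)/k


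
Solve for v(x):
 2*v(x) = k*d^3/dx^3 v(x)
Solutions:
 v(x) = C1*exp(2^(1/3)*x*(1/k)^(1/3)) + C2*exp(2^(1/3)*x*(-1 + sqrt(3)*I)*(1/k)^(1/3)/2) + C3*exp(-2^(1/3)*x*(1 + sqrt(3)*I)*(1/k)^(1/3)/2)


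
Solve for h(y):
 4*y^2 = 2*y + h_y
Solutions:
 h(y) = C1 + 4*y^3/3 - y^2


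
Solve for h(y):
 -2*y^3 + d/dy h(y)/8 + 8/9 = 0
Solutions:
 h(y) = C1 + 4*y^4 - 64*y/9


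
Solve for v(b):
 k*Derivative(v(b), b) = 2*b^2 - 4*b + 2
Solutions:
 v(b) = C1 + 2*b^3/(3*k) - 2*b^2/k + 2*b/k


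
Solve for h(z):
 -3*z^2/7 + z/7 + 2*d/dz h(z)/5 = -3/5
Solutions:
 h(z) = C1 + 5*z^3/14 - 5*z^2/28 - 3*z/2


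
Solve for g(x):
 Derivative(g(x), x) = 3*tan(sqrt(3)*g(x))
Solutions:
 g(x) = sqrt(3)*(pi - asin(C1*exp(3*sqrt(3)*x)))/3
 g(x) = sqrt(3)*asin(C1*exp(3*sqrt(3)*x))/3


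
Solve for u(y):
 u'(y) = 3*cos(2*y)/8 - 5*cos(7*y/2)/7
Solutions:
 u(y) = C1 + 3*sin(2*y)/16 - 10*sin(7*y/2)/49


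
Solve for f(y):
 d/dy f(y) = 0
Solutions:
 f(y) = C1


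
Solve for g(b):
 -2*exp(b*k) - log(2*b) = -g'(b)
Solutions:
 g(b) = C1 + b*log(b) + b*(-1 + log(2)) + Piecewise((2*exp(b*k)/k, Ne(k, 0)), (2*b, True))


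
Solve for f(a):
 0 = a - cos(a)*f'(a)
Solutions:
 f(a) = C1 + Integral(a/cos(a), a)


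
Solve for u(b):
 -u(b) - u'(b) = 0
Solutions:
 u(b) = C1*exp(-b)


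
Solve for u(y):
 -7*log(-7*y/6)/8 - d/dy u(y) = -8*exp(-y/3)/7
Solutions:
 u(y) = C1 - 7*y*log(-y)/8 + 7*y*(-log(7) + 1 + log(6))/8 - 24*exp(-y/3)/7


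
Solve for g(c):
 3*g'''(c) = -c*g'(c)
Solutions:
 g(c) = C1 + Integral(C2*airyai(-3^(2/3)*c/3) + C3*airybi(-3^(2/3)*c/3), c)


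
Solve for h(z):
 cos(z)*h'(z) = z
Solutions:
 h(z) = C1 + Integral(z/cos(z), z)


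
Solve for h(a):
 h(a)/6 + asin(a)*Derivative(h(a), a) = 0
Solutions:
 h(a) = C1*exp(-Integral(1/asin(a), a)/6)


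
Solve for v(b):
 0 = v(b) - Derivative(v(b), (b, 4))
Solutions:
 v(b) = C1*exp(-b) + C2*exp(b) + C3*sin(b) + C4*cos(b)


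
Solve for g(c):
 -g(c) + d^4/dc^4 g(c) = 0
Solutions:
 g(c) = C1*exp(-c) + C2*exp(c) + C3*sin(c) + C4*cos(c)


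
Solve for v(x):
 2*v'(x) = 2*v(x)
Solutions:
 v(x) = C1*exp(x)


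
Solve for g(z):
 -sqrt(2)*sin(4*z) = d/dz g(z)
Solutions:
 g(z) = C1 + sqrt(2)*cos(4*z)/4


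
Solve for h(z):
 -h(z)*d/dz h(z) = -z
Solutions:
 h(z) = -sqrt(C1 + z^2)
 h(z) = sqrt(C1 + z^2)


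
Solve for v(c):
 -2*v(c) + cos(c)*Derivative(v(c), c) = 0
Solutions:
 v(c) = C1*(sin(c) + 1)/(sin(c) - 1)


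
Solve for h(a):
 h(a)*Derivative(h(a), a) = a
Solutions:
 h(a) = -sqrt(C1 + a^2)
 h(a) = sqrt(C1 + a^2)


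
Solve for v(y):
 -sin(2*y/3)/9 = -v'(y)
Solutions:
 v(y) = C1 - cos(2*y/3)/6


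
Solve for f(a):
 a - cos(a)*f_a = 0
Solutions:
 f(a) = C1 + Integral(a/cos(a), a)


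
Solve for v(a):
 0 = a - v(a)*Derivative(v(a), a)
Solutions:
 v(a) = -sqrt(C1 + a^2)
 v(a) = sqrt(C1 + a^2)


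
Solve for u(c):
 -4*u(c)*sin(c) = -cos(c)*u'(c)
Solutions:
 u(c) = C1/cos(c)^4


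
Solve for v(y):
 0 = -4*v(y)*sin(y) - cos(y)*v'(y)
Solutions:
 v(y) = C1*cos(y)^4


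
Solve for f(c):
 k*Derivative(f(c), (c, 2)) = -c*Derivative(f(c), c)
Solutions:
 f(c) = C1 + C2*sqrt(k)*erf(sqrt(2)*c*sqrt(1/k)/2)


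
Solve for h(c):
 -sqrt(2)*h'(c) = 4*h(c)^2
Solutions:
 h(c) = 1/(C1 + 2*sqrt(2)*c)


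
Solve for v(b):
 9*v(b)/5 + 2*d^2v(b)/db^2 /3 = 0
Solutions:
 v(b) = C1*sin(3*sqrt(30)*b/10) + C2*cos(3*sqrt(30)*b/10)


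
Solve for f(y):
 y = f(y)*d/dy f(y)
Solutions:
 f(y) = -sqrt(C1 + y^2)
 f(y) = sqrt(C1 + y^2)


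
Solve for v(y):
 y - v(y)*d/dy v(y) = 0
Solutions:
 v(y) = -sqrt(C1 + y^2)
 v(y) = sqrt(C1 + y^2)


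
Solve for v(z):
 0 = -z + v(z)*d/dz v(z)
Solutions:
 v(z) = -sqrt(C1 + z^2)
 v(z) = sqrt(C1 + z^2)


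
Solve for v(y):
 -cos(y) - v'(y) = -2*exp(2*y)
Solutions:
 v(y) = C1 + exp(2*y) - sin(y)


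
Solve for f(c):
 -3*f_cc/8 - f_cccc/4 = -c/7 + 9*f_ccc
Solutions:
 f(c) = C1 + C2*c + C3*exp(c*(-18 + sqrt(1290)/2)) + C4*exp(-c*(sqrt(1290)/2 + 18)) + 4*c^3/63 - 32*c^2/7


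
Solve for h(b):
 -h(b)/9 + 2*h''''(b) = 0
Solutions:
 h(b) = C1*exp(-2^(3/4)*sqrt(3)*b/6) + C2*exp(2^(3/4)*sqrt(3)*b/6) + C3*sin(2^(3/4)*sqrt(3)*b/6) + C4*cos(2^(3/4)*sqrt(3)*b/6)


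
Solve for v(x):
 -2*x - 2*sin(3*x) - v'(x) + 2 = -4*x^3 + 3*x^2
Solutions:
 v(x) = C1 + x^4 - x^3 - x^2 + 2*x + 2*cos(3*x)/3


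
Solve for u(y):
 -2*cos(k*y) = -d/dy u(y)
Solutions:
 u(y) = C1 + 2*sin(k*y)/k


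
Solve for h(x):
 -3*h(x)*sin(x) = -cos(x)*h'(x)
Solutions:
 h(x) = C1/cos(x)^3


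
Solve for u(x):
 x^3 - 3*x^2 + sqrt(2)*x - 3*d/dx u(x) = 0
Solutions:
 u(x) = C1 + x^4/12 - x^3/3 + sqrt(2)*x^2/6


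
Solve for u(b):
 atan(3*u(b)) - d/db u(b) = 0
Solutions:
 Integral(1/atan(3*_y), (_y, u(b))) = C1 + b


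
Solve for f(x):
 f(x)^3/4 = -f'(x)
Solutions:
 f(x) = -sqrt(2)*sqrt(-1/(C1 - x))
 f(x) = sqrt(2)*sqrt(-1/(C1 - x))


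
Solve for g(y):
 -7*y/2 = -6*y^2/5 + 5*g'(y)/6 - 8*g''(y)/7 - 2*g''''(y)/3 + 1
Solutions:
 g(y) = C1 + C2*exp(7^(1/3)*y*(-(245 + sqrt(88697))^(1/3) + 16*7^(1/3)/(245 + sqrt(88697))^(1/3))/28)*sin(sqrt(3)*7^(1/3)*y*(16*7^(1/3)/(245 + sqrt(88697))^(1/3) + (245 + sqrt(88697))^(1/3))/28) + C3*exp(7^(1/3)*y*(-(245 + sqrt(88697))^(1/3) + 16*7^(1/3)/(245 + sqrt(88697))^(1/3))/28)*cos(sqrt(3)*7^(1/3)*y*(16*7^(1/3)/(245 + sqrt(88697))^(1/3) + (245 + sqrt(88697))^(1/3))/28) + C4*exp(-7^(1/3)*y*(-(245 + sqrt(88697))^(1/3) + 16*7^(1/3)/(245 + sqrt(88697))^(1/3))/14) + 12*y^3/25 - 219*y^2/1750 - 47262*y/30625


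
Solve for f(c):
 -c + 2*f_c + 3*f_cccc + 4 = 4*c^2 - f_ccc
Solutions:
 f(c) = C1 + C4*exp(-c) + 2*c^3/3 + c^2/4 - 4*c + (C2*sin(sqrt(5)*c/3) + C3*cos(sqrt(5)*c/3))*exp(c/3)


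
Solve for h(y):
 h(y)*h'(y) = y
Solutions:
 h(y) = -sqrt(C1 + y^2)
 h(y) = sqrt(C1 + y^2)


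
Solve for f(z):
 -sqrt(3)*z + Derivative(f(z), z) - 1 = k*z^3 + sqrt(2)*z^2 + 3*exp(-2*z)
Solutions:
 f(z) = C1 + k*z^4/4 + sqrt(2)*z^3/3 + sqrt(3)*z^2/2 + z - 3*exp(-2*z)/2


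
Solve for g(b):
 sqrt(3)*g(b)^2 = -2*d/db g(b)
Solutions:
 g(b) = 2/(C1 + sqrt(3)*b)


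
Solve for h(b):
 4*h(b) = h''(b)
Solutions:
 h(b) = C1*exp(-2*b) + C2*exp(2*b)


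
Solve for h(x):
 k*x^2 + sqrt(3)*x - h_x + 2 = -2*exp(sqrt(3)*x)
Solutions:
 h(x) = C1 + k*x^3/3 + sqrt(3)*x^2/2 + 2*x + 2*sqrt(3)*exp(sqrt(3)*x)/3


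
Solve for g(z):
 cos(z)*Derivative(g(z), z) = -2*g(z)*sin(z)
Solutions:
 g(z) = C1*cos(z)^2


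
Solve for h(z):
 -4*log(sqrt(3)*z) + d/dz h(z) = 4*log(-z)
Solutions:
 h(z) = C1 + 8*z*log(z) + 2*z*(-4 + log(3) + 2*I*pi)


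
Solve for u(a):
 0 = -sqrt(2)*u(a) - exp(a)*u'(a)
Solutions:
 u(a) = C1*exp(sqrt(2)*exp(-a))


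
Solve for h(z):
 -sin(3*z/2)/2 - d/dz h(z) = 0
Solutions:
 h(z) = C1 + cos(3*z/2)/3


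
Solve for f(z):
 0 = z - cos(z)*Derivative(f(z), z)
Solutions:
 f(z) = C1 + Integral(z/cos(z), z)


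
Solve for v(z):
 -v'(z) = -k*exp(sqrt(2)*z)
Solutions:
 v(z) = C1 + sqrt(2)*k*exp(sqrt(2)*z)/2


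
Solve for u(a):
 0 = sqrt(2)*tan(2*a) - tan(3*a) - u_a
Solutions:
 u(a) = C1 - sqrt(2)*log(cos(2*a))/2 + log(cos(3*a))/3


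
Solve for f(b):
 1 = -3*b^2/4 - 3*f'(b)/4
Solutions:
 f(b) = C1 - b^3/3 - 4*b/3


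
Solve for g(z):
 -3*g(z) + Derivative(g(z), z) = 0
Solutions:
 g(z) = C1*exp(3*z)


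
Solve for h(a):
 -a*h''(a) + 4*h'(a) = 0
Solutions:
 h(a) = C1 + C2*a^5


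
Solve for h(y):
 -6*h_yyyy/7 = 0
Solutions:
 h(y) = C1 + C2*y + C3*y^2 + C4*y^3


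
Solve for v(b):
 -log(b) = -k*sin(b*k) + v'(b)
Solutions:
 v(b) = C1 - b*log(b) + b + k*Piecewise((-cos(b*k)/k, Ne(k, 0)), (0, True))


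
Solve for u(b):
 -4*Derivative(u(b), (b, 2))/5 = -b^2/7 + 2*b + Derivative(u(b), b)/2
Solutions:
 u(b) = C1 + C2*exp(-5*b/8) + 2*b^3/21 - 86*b^2/35 + 1376*b/175


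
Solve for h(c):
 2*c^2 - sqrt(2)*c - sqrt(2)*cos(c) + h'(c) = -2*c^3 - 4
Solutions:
 h(c) = C1 - c^4/2 - 2*c^3/3 + sqrt(2)*c^2/2 - 4*c + sqrt(2)*sin(c)


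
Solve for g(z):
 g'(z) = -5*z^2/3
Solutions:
 g(z) = C1 - 5*z^3/9


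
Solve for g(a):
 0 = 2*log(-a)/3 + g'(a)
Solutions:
 g(a) = C1 - 2*a*log(-a)/3 + 2*a/3


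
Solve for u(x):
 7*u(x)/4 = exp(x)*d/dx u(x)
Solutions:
 u(x) = C1*exp(-7*exp(-x)/4)


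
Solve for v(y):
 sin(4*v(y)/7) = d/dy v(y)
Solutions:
 -y + 7*log(cos(4*v(y)/7) - 1)/8 - 7*log(cos(4*v(y)/7) + 1)/8 = C1


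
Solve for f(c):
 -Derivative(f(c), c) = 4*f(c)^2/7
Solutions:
 f(c) = 7/(C1 + 4*c)


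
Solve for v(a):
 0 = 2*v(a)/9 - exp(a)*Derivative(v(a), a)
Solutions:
 v(a) = C1*exp(-2*exp(-a)/9)


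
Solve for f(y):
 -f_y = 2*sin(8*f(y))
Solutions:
 f(y) = -acos((-C1 - exp(32*y))/(C1 - exp(32*y)))/8 + pi/4
 f(y) = acos((-C1 - exp(32*y))/(C1 - exp(32*y)))/8


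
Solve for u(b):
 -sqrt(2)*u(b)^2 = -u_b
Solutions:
 u(b) = -1/(C1 + sqrt(2)*b)


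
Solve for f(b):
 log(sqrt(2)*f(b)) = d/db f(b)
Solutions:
 -2*Integral(1/(2*log(_y) + log(2)), (_y, f(b))) = C1 - b


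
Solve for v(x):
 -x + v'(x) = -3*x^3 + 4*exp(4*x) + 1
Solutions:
 v(x) = C1 - 3*x^4/4 + x^2/2 + x + exp(4*x)


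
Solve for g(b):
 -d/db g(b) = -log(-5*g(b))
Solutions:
 -Integral(1/(log(-_y) + log(5)), (_y, g(b))) = C1 - b


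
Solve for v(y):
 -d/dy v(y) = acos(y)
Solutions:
 v(y) = C1 - y*acos(y) + sqrt(1 - y^2)


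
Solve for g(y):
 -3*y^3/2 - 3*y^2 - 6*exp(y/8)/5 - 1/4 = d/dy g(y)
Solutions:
 g(y) = C1 - 3*y^4/8 - y^3 - y/4 - 48*exp(y/8)/5


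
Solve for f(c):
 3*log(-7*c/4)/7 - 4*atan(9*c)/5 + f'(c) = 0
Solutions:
 f(c) = C1 - 3*c*log(-c)/7 + 4*c*atan(9*c)/5 - 3*c*log(7)/7 + 3*c/7 + 6*c*log(2)/7 - 2*log(81*c^2 + 1)/45


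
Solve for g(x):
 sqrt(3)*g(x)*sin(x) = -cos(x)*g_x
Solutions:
 g(x) = C1*cos(x)^(sqrt(3))


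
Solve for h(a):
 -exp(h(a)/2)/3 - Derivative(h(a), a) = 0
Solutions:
 h(a) = 2*log(1/(C1 + a)) + 2*log(6)


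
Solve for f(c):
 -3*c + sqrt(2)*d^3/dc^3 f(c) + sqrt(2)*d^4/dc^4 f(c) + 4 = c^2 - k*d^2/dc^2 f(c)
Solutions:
 f(c) = C1 + C2*c + C3*exp(c*(sqrt(-2*sqrt(2)*k + 1) - 1)/2) + C4*exp(-c*(sqrt(-2*sqrt(2)*k + 1) + 1)/2) + c^4/(12*k) + c^3*(3 - 2*sqrt(2)/k)/(6*k) + c^2*(-2 - 5*sqrt(2)/(2*k) + 2/k^2)/k


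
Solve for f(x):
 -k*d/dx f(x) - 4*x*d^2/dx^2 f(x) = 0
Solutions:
 f(x) = C1 + x^(1 - re(k)/4)*(C2*sin(log(x)*Abs(im(k))/4) + C3*cos(log(x)*im(k)/4))


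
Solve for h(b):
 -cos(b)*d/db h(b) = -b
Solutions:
 h(b) = C1 + Integral(b/cos(b), b)


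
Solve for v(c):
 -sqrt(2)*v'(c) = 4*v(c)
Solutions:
 v(c) = C1*exp(-2*sqrt(2)*c)


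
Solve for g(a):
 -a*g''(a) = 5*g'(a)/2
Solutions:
 g(a) = C1 + C2/a^(3/2)


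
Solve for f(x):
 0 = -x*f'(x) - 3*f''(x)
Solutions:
 f(x) = C1 + C2*erf(sqrt(6)*x/6)


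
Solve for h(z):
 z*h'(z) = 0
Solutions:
 h(z) = C1


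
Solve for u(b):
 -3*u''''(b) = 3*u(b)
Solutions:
 u(b) = (C1*sin(sqrt(2)*b/2) + C2*cos(sqrt(2)*b/2))*exp(-sqrt(2)*b/2) + (C3*sin(sqrt(2)*b/2) + C4*cos(sqrt(2)*b/2))*exp(sqrt(2)*b/2)


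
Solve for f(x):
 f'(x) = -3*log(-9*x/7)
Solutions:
 f(x) = C1 - 3*x*log(-x) + 3*x*(-2*log(3) + 1 + log(7))


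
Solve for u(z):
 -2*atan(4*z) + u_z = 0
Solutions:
 u(z) = C1 + 2*z*atan(4*z) - log(16*z^2 + 1)/4


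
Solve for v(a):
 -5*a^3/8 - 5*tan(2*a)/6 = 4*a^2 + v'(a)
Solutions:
 v(a) = C1 - 5*a^4/32 - 4*a^3/3 + 5*log(cos(2*a))/12


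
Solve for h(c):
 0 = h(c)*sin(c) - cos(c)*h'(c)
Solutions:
 h(c) = C1/cos(c)


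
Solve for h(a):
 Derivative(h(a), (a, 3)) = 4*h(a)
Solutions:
 h(a) = C3*exp(2^(2/3)*a) + (C1*sin(2^(2/3)*sqrt(3)*a/2) + C2*cos(2^(2/3)*sqrt(3)*a/2))*exp(-2^(2/3)*a/2)


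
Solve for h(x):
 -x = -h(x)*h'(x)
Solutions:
 h(x) = -sqrt(C1 + x^2)
 h(x) = sqrt(C1 + x^2)


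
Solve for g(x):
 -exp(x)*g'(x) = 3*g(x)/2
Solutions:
 g(x) = C1*exp(3*exp(-x)/2)


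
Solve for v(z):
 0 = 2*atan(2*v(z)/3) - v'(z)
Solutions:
 Integral(1/atan(2*_y/3), (_y, v(z))) = C1 + 2*z


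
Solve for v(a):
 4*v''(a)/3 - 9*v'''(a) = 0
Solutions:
 v(a) = C1 + C2*a + C3*exp(4*a/27)


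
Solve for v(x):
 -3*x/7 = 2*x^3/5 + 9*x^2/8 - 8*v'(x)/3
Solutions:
 v(x) = C1 + 3*x^4/80 + 9*x^3/64 + 9*x^2/112


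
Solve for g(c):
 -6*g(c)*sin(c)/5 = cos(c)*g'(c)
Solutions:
 g(c) = C1*cos(c)^(6/5)


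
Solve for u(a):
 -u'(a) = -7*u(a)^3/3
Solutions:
 u(a) = -sqrt(6)*sqrt(-1/(C1 + 7*a))/2
 u(a) = sqrt(6)*sqrt(-1/(C1 + 7*a))/2


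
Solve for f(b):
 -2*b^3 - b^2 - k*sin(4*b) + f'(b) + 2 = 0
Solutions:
 f(b) = C1 + b^4/2 + b^3/3 - 2*b - k*cos(4*b)/4


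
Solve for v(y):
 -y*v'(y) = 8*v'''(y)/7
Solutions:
 v(y) = C1 + Integral(C2*airyai(-7^(1/3)*y/2) + C3*airybi(-7^(1/3)*y/2), y)


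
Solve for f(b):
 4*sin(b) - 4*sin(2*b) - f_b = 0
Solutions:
 f(b) = C1 - 4*cos(b) + 2*cos(2*b)


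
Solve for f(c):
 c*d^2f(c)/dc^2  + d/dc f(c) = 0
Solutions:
 f(c) = C1 + C2*log(c)


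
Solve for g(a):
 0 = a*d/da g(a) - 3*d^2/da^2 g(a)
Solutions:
 g(a) = C1 + C2*erfi(sqrt(6)*a/6)


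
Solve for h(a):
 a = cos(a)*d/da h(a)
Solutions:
 h(a) = C1 + Integral(a/cos(a), a)


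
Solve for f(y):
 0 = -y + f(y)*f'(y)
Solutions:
 f(y) = -sqrt(C1 + y^2)
 f(y) = sqrt(C1 + y^2)


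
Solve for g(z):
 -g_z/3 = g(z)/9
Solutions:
 g(z) = C1*exp(-z/3)


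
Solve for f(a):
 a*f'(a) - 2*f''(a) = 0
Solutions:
 f(a) = C1 + C2*erfi(a/2)


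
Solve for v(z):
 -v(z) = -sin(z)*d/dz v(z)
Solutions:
 v(z) = C1*sqrt(cos(z) - 1)/sqrt(cos(z) + 1)


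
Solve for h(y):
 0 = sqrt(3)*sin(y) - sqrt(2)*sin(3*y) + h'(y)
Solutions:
 h(y) = C1 + sqrt(3)*cos(y) - sqrt(2)*cos(3*y)/3


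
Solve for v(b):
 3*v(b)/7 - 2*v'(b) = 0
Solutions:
 v(b) = C1*exp(3*b/14)


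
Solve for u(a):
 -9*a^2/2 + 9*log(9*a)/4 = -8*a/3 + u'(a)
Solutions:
 u(a) = C1 - 3*a^3/2 + 4*a^2/3 + 9*a*log(a)/4 - 9*a/4 + 9*a*log(3)/2


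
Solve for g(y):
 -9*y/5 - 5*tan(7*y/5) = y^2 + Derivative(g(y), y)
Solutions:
 g(y) = C1 - y^3/3 - 9*y^2/10 + 25*log(cos(7*y/5))/7


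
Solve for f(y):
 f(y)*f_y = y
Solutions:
 f(y) = -sqrt(C1 + y^2)
 f(y) = sqrt(C1 + y^2)


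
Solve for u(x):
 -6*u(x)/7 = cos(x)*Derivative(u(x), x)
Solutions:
 u(x) = C1*(sin(x) - 1)^(3/7)/(sin(x) + 1)^(3/7)


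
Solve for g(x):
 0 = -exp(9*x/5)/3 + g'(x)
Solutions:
 g(x) = C1 + 5*exp(9*x/5)/27


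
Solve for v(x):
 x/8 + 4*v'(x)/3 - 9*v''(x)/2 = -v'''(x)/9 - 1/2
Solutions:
 v(x) = C1 + C2*exp(x*(81 - sqrt(6369))/4) + C3*exp(x*(sqrt(6369) + 81)/4) - 3*x^2/64 - 177*x/256


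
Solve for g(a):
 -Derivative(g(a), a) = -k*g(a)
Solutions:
 g(a) = C1*exp(a*k)


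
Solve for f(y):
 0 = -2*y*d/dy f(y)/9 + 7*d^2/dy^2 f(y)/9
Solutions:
 f(y) = C1 + C2*erfi(sqrt(7)*y/7)


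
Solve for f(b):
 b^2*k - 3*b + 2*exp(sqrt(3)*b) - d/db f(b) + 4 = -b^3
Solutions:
 f(b) = C1 + b^4/4 + b^3*k/3 - 3*b^2/2 + 4*b + 2*sqrt(3)*exp(sqrt(3)*b)/3


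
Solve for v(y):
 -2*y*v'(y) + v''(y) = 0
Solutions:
 v(y) = C1 + C2*erfi(y)


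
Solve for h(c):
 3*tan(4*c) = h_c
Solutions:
 h(c) = C1 - 3*log(cos(4*c))/4


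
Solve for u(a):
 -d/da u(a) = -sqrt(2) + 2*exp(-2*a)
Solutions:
 u(a) = C1 + sqrt(2)*a + exp(-2*a)


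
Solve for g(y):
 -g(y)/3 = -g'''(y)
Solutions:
 g(y) = C3*exp(3^(2/3)*y/3) + (C1*sin(3^(1/6)*y/2) + C2*cos(3^(1/6)*y/2))*exp(-3^(2/3)*y/6)


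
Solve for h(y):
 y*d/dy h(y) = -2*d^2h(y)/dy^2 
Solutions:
 h(y) = C1 + C2*erf(y/2)


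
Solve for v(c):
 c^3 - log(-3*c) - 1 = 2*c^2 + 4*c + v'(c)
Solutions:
 v(c) = C1 + c^4/4 - 2*c^3/3 - 2*c^2 - c*log(-c) - c*log(3)


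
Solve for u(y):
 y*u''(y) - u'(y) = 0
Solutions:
 u(y) = C1 + C2*y^2


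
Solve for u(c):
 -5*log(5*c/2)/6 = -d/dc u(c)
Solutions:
 u(c) = C1 + 5*c*log(c)/6 - 5*c/6 - 5*c*log(2)/6 + 5*c*log(5)/6


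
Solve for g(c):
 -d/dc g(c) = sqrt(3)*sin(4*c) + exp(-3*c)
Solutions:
 g(c) = C1 + sqrt(3)*cos(4*c)/4 + exp(-3*c)/3


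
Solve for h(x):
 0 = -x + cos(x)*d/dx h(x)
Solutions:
 h(x) = C1 + Integral(x/cos(x), x)


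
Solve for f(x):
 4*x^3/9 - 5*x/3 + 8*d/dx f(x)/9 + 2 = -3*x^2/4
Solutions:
 f(x) = C1 - x^4/8 - 9*x^3/32 + 15*x^2/16 - 9*x/4


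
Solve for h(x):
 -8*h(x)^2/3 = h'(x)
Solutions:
 h(x) = 3/(C1 + 8*x)


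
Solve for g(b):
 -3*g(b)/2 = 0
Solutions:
 g(b) = 0


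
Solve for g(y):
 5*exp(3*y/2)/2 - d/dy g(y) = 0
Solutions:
 g(y) = C1 + 5*exp(3*y/2)/3


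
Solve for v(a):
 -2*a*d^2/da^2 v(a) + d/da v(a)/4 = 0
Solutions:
 v(a) = C1 + C2*a^(9/8)


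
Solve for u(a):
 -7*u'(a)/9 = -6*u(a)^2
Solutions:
 u(a) = -7/(C1 + 54*a)


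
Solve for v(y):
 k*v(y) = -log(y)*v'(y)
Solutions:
 v(y) = C1*exp(-k*li(y))


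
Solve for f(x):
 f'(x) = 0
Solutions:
 f(x) = C1


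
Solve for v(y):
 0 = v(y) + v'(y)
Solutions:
 v(y) = C1*exp(-y)


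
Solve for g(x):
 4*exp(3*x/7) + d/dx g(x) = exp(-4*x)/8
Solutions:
 g(x) = C1 - 28*exp(3*x/7)/3 - exp(-4*x)/32


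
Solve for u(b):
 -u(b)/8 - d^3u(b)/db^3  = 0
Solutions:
 u(b) = C3*exp(-b/2) + (C1*sin(sqrt(3)*b/4) + C2*cos(sqrt(3)*b/4))*exp(b/4)


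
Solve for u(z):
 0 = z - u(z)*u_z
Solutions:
 u(z) = -sqrt(C1 + z^2)
 u(z) = sqrt(C1 + z^2)


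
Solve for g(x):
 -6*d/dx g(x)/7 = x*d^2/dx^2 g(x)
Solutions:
 g(x) = C1 + C2*x^(1/7)


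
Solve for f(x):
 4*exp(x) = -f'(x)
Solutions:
 f(x) = C1 - 4*exp(x)


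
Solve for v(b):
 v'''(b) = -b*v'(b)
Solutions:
 v(b) = C1 + Integral(C2*airyai(-b) + C3*airybi(-b), b)


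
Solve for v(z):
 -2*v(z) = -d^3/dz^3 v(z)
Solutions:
 v(z) = C3*exp(2^(1/3)*z) + (C1*sin(2^(1/3)*sqrt(3)*z/2) + C2*cos(2^(1/3)*sqrt(3)*z/2))*exp(-2^(1/3)*z/2)


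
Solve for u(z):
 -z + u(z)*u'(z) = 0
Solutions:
 u(z) = -sqrt(C1 + z^2)
 u(z) = sqrt(C1 + z^2)


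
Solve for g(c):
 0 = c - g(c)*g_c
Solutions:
 g(c) = -sqrt(C1 + c^2)
 g(c) = sqrt(C1 + c^2)


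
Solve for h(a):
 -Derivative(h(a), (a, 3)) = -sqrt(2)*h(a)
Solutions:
 h(a) = C3*exp(2^(1/6)*a) + (C1*sin(2^(1/6)*sqrt(3)*a/2) + C2*cos(2^(1/6)*sqrt(3)*a/2))*exp(-2^(1/6)*a/2)


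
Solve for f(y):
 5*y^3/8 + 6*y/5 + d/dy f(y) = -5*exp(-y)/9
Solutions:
 f(y) = C1 - 5*y^4/32 - 3*y^2/5 + 5*exp(-y)/9


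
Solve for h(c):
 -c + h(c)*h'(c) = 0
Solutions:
 h(c) = -sqrt(C1 + c^2)
 h(c) = sqrt(C1 + c^2)


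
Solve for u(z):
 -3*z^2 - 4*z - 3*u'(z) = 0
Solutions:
 u(z) = C1 - z^3/3 - 2*z^2/3


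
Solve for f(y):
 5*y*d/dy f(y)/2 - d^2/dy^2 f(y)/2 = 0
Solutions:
 f(y) = C1 + C2*erfi(sqrt(10)*y/2)


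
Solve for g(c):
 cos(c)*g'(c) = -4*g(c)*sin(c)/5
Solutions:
 g(c) = C1*cos(c)^(4/5)


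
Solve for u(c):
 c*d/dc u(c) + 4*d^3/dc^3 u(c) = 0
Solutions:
 u(c) = C1 + Integral(C2*airyai(-2^(1/3)*c/2) + C3*airybi(-2^(1/3)*c/2), c)


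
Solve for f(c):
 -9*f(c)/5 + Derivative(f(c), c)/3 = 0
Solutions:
 f(c) = C1*exp(27*c/5)


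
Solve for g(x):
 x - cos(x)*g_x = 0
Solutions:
 g(x) = C1 + Integral(x/cos(x), x)


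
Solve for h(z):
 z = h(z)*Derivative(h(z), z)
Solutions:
 h(z) = -sqrt(C1 + z^2)
 h(z) = sqrt(C1 + z^2)


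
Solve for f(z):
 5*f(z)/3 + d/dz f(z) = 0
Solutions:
 f(z) = C1*exp(-5*z/3)


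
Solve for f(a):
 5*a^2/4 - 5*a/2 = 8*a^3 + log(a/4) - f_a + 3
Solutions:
 f(a) = C1 + 2*a^4 - 5*a^3/12 + 5*a^2/4 + a*log(a) - a*log(4) + 2*a


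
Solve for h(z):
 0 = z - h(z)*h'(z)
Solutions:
 h(z) = -sqrt(C1 + z^2)
 h(z) = sqrt(C1 + z^2)


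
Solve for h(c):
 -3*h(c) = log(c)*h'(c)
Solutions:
 h(c) = C1*exp(-3*li(c))


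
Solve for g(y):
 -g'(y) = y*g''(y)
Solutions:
 g(y) = C1 + C2*log(y)


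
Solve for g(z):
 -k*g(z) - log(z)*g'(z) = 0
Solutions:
 g(z) = C1*exp(-k*li(z))


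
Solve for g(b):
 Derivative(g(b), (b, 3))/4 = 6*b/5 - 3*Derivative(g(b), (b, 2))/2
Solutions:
 g(b) = C1 + C2*b + C3*exp(-6*b) + 2*b^3/15 - b^2/15


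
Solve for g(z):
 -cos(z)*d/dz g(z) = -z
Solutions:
 g(z) = C1 + Integral(z/cos(z), z)


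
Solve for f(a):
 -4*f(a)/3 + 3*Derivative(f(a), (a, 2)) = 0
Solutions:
 f(a) = C1*exp(-2*a/3) + C2*exp(2*a/3)


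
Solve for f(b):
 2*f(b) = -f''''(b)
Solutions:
 f(b) = (C1*sin(2^(3/4)*b/2) + C2*cos(2^(3/4)*b/2))*exp(-2^(3/4)*b/2) + (C3*sin(2^(3/4)*b/2) + C4*cos(2^(3/4)*b/2))*exp(2^(3/4)*b/2)


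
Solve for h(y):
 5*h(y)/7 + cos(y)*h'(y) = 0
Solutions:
 h(y) = C1*(sin(y) - 1)^(5/14)/(sin(y) + 1)^(5/14)


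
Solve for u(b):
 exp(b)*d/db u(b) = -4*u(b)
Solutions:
 u(b) = C1*exp(4*exp(-b))


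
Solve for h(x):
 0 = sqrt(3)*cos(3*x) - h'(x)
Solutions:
 h(x) = C1 + sqrt(3)*sin(3*x)/3


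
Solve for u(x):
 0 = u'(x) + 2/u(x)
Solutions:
 u(x) = -sqrt(C1 - 4*x)
 u(x) = sqrt(C1 - 4*x)


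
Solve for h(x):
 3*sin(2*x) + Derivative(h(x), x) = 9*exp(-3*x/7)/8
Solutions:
 h(x) = C1 + 3*cos(2*x)/2 - 21*exp(-3*x/7)/8


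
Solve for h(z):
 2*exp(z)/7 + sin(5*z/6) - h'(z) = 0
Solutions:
 h(z) = C1 + 2*exp(z)/7 - 6*cos(5*z/6)/5


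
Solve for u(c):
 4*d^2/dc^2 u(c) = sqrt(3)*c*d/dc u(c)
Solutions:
 u(c) = C1 + C2*erfi(sqrt(2)*3^(1/4)*c/4)


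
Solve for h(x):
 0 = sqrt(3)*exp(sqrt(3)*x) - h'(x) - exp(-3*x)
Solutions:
 h(x) = C1 + exp(sqrt(3)*x) + exp(-3*x)/3


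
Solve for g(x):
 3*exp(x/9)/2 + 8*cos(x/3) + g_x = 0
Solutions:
 g(x) = C1 - 27*exp(x/9)/2 - 24*sin(x/3)


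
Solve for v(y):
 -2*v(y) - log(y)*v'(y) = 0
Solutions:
 v(y) = C1*exp(-2*li(y))


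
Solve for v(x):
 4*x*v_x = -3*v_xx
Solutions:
 v(x) = C1 + C2*erf(sqrt(6)*x/3)


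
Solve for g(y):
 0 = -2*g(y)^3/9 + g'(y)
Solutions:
 g(y) = -3*sqrt(2)*sqrt(-1/(C1 + 2*y))/2
 g(y) = 3*sqrt(2)*sqrt(-1/(C1 + 2*y))/2


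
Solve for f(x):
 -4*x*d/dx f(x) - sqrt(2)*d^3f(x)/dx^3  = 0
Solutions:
 f(x) = C1 + Integral(C2*airyai(-sqrt(2)*x) + C3*airybi(-sqrt(2)*x), x)


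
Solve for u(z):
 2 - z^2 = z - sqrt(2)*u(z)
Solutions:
 u(z) = sqrt(2)*(z^2 + z - 2)/2


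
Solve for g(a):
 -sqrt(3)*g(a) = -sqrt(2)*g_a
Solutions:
 g(a) = C1*exp(sqrt(6)*a/2)


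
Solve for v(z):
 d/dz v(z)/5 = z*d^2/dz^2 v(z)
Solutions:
 v(z) = C1 + C2*z^(6/5)


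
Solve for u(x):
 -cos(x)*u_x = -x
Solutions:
 u(x) = C1 + Integral(x/cos(x), x)


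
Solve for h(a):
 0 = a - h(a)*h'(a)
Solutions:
 h(a) = -sqrt(C1 + a^2)
 h(a) = sqrt(C1 + a^2)


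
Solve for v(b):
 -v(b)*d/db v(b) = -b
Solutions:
 v(b) = -sqrt(C1 + b^2)
 v(b) = sqrt(C1 + b^2)


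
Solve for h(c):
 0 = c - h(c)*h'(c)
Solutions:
 h(c) = -sqrt(C1 + c^2)
 h(c) = sqrt(C1 + c^2)


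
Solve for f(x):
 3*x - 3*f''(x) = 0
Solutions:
 f(x) = C1 + C2*x + x^3/6


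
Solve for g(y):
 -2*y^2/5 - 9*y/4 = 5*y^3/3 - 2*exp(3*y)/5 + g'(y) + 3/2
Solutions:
 g(y) = C1 - 5*y^4/12 - 2*y^3/15 - 9*y^2/8 - 3*y/2 + 2*exp(3*y)/15


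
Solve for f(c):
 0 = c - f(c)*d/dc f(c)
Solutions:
 f(c) = -sqrt(C1 + c^2)
 f(c) = sqrt(C1 + c^2)


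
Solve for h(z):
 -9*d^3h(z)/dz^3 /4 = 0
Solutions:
 h(z) = C1 + C2*z + C3*z^2


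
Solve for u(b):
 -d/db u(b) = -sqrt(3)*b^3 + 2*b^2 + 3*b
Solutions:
 u(b) = C1 + sqrt(3)*b^4/4 - 2*b^3/3 - 3*b^2/2


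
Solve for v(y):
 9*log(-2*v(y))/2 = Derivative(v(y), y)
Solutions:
 -2*Integral(1/(log(-_y) + log(2)), (_y, v(y)))/9 = C1 - y


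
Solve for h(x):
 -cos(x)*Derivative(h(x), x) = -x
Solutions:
 h(x) = C1 + Integral(x/cos(x), x)


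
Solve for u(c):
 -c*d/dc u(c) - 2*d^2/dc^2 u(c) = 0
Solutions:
 u(c) = C1 + C2*erf(c/2)


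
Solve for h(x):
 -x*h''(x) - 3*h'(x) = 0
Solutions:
 h(x) = C1 + C2/x^2


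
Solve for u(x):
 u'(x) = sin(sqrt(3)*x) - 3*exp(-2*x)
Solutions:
 u(x) = C1 - sqrt(3)*cos(sqrt(3)*x)/3 + 3*exp(-2*x)/2


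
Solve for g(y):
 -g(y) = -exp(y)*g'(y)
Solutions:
 g(y) = C1*exp(-exp(-y))


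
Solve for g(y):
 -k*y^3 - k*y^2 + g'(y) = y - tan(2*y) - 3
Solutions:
 g(y) = C1 + k*y^4/4 + k*y^3/3 + y^2/2 - 3*y + log(cos(2*y))/2


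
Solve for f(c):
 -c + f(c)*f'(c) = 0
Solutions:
 f(c) = -sqrt(C1 + c^2)
 f(c) = sqrt(C1 + c^2)


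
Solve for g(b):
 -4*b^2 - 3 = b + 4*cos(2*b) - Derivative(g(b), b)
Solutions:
 g(b) = C1 + 4*b^3/3 + b^2/2 + 3*b + 2*sin(2*b)


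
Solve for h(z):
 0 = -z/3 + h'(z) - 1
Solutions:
 h(z) = C1 + z^2/6 + z


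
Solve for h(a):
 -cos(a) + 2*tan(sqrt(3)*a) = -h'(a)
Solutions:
 h(a) = C1 + 2*sqrt(3)*log(cos(sqrt(3)*a))/3 + sin(a)


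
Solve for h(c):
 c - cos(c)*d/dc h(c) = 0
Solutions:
 h(c) = C1 + Integral(c/cos(c), c)


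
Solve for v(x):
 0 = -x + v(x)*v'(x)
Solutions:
 v(x) = -sqrt(C1 + x^2)
 v(x) = sqrt(C1 + x^2)


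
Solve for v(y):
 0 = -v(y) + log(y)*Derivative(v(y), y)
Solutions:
 v(y) = C1*exp(li(y))


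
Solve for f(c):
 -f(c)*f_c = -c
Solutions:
 f(c) = -sqrt(C1 + c^2)
 f(c) = sqrt(C1 + c^2)


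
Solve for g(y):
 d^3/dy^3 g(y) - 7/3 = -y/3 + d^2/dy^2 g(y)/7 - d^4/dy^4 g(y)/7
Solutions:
 g(y) = C1 + C2*y + C3*exp(y*(-7 + sqrt(53))/2) + C4*exp(-y*(7 + sqrt(53))/2) + 7*y^3/18


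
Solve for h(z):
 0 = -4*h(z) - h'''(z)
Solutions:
 h(z) = C3*exp(-2^(2/3)*z) + (C1*sin(2^(2/3)*sqrt(3)*z/2) + C2*cos(2^(2/3)*sqrt(3)*z/2))*exp(2^(2/3)*z/2)


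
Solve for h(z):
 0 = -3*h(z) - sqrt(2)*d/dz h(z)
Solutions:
 h(z) = C1*exp(-3*sqrt(2)*z/2)


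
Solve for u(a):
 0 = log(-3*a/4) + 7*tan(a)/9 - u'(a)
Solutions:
 u(a) = C1 + a*log(-a) - 2*a*log(2) - a + a*log(3) - 7*log(cos(a))/9


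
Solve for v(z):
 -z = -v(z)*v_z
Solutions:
 v(z) = -sqrt(C1 + z^2)
 v(z) = sqrt(C1 + z^2)


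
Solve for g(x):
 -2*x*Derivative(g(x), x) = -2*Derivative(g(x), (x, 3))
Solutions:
 g(x) = C1 + Integral(C2*airyai(x) + C3*airybi(x), x)


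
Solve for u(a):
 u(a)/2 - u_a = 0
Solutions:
 u(a) = C1*exp(a/2)


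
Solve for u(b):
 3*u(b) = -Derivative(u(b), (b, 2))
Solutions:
 u(b) = C1*sin(sqrt(3)*b) + C2*cos(sqrt(3)*b)


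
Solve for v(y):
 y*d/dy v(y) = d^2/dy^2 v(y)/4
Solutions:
 v(y) = C1 + C2*erfi(sqrt(2)*y)


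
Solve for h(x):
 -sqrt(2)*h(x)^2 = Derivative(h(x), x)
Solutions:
 h(x) = 1/(C1 + sqrt(2)*x)


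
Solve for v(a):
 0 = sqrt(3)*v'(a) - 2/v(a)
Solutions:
 v(a) = -sqrt(C1 + 12*sqrt(3)*a)/3
 v(a) = sqrt(C1 + 12*sqrt(3)*a)/3


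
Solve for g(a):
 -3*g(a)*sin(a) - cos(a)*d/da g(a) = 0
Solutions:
 g(a) = C1*cos(a)^3


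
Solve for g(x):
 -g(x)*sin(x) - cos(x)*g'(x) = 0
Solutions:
 g(x) = C1*cos(x)


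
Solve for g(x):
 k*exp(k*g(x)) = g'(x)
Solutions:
 g(x) = Piecewise((log(-1/(C1*k + k^2*x))/k, Ne(k, 0)), (nan, True))
 g(x) = Piecewise((C1 + k*x, Eq(k, 0)), (nan, True))


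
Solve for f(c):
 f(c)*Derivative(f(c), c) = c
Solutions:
 f(c) = -sqrt(C1 + c^2)
 f(c) = sqrt(C1 + c^2)


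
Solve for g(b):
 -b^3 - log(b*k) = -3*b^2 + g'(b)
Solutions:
 g(b) = C1 - b^4/4 + b^3 - b*log(b*k) + b


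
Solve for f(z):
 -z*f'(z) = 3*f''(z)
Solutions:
 f(z) = C1 + C2*erf(sqrt(6)*z/6)


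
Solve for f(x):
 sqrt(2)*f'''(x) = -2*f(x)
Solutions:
 f(x) = C3*exp(-2^(1/6)*x) + (C1*sin(2^(1/6)*sqrt(3)*x/2) + C2*cos(2^(1/6)*sqrt(3)*x/2))*exp(2^(1/6)*x/2)


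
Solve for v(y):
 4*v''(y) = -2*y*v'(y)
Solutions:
 v(y) = C1 + C2*erf(y/2)


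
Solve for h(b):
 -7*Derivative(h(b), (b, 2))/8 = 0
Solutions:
 h(b) = C1 + C2*b


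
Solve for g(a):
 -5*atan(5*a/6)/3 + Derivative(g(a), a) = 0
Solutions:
 g(a) = C1 + 5*a*atan(5*a/6)/3 - log(25*a^2 + 36)


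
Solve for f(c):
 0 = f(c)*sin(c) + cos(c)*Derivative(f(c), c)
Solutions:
 f(c) = C1*cos(c)


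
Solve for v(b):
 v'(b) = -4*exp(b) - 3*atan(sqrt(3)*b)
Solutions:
 v(b) = C1 - 3*b*atan(sqrt(3)*b) - 4*exp(b) + sqrt(3)*log(3*b^2 + 1)/2


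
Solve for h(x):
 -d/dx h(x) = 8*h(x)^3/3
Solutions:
 h(x) = -sqrt(6)*sqrt(-1/(C1 - 8*x))/2
 h(x) = sqrt(6)*sqrt(-1/(C1 - 8*x))/2


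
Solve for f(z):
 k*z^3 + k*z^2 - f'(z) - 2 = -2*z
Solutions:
 f(z) = C1 + k*z^4/4 + k*z^3/3 + z^2 - 2*z


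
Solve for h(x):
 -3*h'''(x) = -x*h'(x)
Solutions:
 h(x) = C1 + Integral(C2*airyai(3^(2/3)*x/3) + C3*airybi(3^(2/3)*x/3), x)


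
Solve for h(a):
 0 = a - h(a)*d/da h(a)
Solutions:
 h(a) = -sqrt(C1 + a^2)
 h(a) = sqrt(C1 + a^2)


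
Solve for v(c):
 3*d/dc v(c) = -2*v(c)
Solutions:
 v(c) = C1*exp(-2*c/3)


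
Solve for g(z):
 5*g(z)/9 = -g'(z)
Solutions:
 g(z) = C1*exp(-5*z/9)


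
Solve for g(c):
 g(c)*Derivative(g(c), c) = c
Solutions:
 g(c) = -sqrt(C1 + c^2)
 g(c) = sqrt(C1 + c^2)


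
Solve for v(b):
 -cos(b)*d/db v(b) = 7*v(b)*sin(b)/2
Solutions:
 v(b) = C1*cos(b)^(7/2)


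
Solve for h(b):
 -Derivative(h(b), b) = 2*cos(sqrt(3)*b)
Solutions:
 h(b) = C1 - 2*sqrt(3)*sin(sqrt(3)*b)/3


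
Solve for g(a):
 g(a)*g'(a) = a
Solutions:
 g(a) = -sqrt(C1 + a^2)
 g(a) = sqrt(C1 + a^2)


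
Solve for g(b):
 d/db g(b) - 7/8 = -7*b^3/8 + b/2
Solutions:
 g(b) = C1 - 7*b^4/32 + b^2/4 + 7*b/8


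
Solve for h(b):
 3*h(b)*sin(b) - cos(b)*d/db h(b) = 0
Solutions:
 h(b) = C1/cos(b)^3


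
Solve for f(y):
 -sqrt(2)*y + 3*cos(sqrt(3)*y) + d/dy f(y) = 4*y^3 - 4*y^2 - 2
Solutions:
 f(y) = C1 + y^4 - 4*y^3/3 + sqrt(2)*y^2/2 - 2*y - sqrt(3)*sin(sqrt(3)*y)


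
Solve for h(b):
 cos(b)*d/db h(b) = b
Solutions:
 h(b) = C1 + Integral(b/cos(b), b)


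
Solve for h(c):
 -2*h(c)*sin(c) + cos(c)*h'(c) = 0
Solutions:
 h(c) = C1/cos(c)^2


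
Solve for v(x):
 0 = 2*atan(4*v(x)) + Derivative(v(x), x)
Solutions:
 Integral(1/atan(4*_y), (_y, v(x))) = C1 - 2*x


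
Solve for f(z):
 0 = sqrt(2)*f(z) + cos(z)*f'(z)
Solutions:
 f(z) = C1*(sin(z) - 1)^(sqrt(2)/2)/(sin(z) + 1)^(sqrt(2)/2)


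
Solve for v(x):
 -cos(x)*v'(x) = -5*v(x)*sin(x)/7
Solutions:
 v(x) = C1/cos(x)^(5/7)


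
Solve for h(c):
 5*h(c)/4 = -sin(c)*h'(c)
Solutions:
 h(c) = C1*(cos(c) + 1)^(5/8)/(cos(c) - 1)^(5/8)


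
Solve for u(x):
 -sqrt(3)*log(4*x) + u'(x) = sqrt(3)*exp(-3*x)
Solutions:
 u(x) = C1 + sqrt(3)*x*log(x) + sqrt(3)*x*(-1 + 2*log(2)) - sqrt(3)*exp(-3*x)/3


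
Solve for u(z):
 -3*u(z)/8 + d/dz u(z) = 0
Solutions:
 u(z) = C1*exp(3*z/8)


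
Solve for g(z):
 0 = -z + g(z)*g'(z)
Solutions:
 g(z) = -sqrt(C1 + z^2)
 g(z) = sqrt(C1 + z^2)


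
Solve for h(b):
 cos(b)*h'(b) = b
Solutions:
 h(b) = C1 + Integral(b/cos(b), b)


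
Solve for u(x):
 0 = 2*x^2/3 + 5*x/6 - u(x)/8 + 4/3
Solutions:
 u(x) = 16*x^2/3 + 20*x/3 + 32/3


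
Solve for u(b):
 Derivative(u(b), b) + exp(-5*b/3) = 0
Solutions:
 u(b) = C1 + 3*exp(-5*b/3)/5


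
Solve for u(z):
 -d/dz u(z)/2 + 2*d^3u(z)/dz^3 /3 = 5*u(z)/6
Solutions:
 u(z) = C1*exp(-z*((2*sqrt(6) + 5)^(-1/3) + (2*sqrt(6) + 5)^(1/3))/4)*sin(sqrt(3)*z*(-(2*sqrt(6) + 5)^(1/3) + (2*sqrt(6) + 5)^(-1/3))/4) + C2*exp(-z*((2*sqrt(6) + 5)^(-1/3) + (2*sqrt(6) + 5)^(1/3))/4)*cos(sqrt(3)*z*(-(2*sqrt(6) + 5)^(1/3) + (2*sqrt(6) + 5)^(-1/3))/4) + C3*exp(z*((2*sqrt(6) + 5)^(-1/3) + (2*sqrt(6) + 5)^(1/3))/2)


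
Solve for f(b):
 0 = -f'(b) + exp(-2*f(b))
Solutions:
 f(b) = log(-sqrt(C1 + 2*b))
 f(b) = log(C1 + 2*b)/2


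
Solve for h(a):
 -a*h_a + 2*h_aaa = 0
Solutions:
 h(a) = C1 + Integral(C2*airyai(2^(2/3)*a/2) + C3*airybi(2^(2/3)*a/2), a)


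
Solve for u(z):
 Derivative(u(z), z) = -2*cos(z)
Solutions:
 u(z) = C1 - 2*sin(z)


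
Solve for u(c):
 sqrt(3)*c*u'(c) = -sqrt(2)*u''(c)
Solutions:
 u(c) = C1 + C2*erf(6^(1/4)*c/2)


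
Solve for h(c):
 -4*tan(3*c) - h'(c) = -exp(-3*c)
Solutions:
 h(c) = C1 - 2*log(tan(3*c)^2 + 1)/3 - exp(-3*c)/3


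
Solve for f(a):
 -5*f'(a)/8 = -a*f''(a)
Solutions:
 f(a) = C1 + C2*a^(13/8)


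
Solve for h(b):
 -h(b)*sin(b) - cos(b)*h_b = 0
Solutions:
 h(b) = C1*cos(b)


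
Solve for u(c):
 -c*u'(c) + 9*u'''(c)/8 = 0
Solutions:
 u(c) = C1 + Integral(C2*airyai(2*3^(1/3)*c/3) + C3*airybi(2*3^(1/3)*c/3), c)


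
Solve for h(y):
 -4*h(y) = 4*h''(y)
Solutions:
 h(y) = C1*sin(y) + C2*cos(y)


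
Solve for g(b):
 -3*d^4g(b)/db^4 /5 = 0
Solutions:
 g(b) = C1 + C2*b + C3*b^2 + C4*b^3


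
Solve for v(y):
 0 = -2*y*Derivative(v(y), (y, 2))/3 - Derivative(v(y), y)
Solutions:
 v(y) = C1 + C2/sqrt(y)


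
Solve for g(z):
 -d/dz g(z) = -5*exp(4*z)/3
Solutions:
 g(z) = C1 + 5*exp(4*z)/12


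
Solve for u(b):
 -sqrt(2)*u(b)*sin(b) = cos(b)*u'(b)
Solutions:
 u(b) = C1*cos(b)^(sqrt(2))


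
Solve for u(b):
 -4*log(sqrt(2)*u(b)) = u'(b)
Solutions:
 Integral(1/(2*log(_y) + log(2)), (_y, u(b)))/2 = C1 - b


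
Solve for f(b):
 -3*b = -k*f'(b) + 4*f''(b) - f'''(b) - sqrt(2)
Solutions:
 f(b) = C1 + C2*exp(b*(2 - sqrt(4 - k))) + C3*exp(b*(sqrt(4 - k) + 2)) + 3*b^2/(2*k) - sqrt(2)*b/k + 12*b/k^2


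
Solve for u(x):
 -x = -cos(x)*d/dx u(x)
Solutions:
 u(x) = C1 + Integral(x/cos(x), x)


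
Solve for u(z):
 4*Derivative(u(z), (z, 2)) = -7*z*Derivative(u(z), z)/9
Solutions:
 u(z) = C1 + C2*erf(sqrt(14)*z/12)


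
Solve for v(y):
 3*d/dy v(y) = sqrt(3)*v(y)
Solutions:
 v(y) = C1*exp(sqrt(3)*y/3)


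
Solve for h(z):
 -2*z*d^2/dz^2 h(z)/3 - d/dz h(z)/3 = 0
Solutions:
 h(z) = C1 + C2*sqrt(z)


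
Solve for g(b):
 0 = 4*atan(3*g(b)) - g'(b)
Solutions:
 Integral(1/atan(3*_y), (_y, g(b))) = C1 + 4*b


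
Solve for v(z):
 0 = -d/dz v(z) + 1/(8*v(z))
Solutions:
 v(z) = -sqrt(C1 + z)/2
 v(z) = sqrt(C1 + z)/2


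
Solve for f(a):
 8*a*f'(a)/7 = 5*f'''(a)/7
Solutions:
 f(a) = C1 + Integral(C2*airyai(2*5^(2/3)*a/5) + C3*airybi(2*5^(2/3)*a/5), a)


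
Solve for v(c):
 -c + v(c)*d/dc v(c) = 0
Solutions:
 v(c) = -sqrt(C1 + c^2)
 v(c) = sqrt(C1 + c^2)


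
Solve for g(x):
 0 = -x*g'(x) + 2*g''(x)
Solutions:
 g(x) = C1 + C2*erfi(x/2)


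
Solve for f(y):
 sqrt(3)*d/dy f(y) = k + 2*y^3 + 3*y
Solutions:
 f(y) = C1 + sqrt(3)*k*y/3 + sqrt(3)*y^4/6 + sqrt(3)*y^2/2


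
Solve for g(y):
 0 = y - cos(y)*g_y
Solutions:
 g(y) = C1 + Integral(y/cos(y), y)


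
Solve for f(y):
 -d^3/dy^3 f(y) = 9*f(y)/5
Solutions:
 f(y) = C3*exp(-15^(2/3)*y/5) + (C1*sin(3*3^(1/6)*5^(2/3)*y/10) + C2*cos(3*3^(1/6)*5^(2/3)*y/10))*exp(15^(2/3)*y/10)


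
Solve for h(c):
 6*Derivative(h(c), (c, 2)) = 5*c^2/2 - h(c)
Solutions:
 h(c) = C1*sin(sqrt(6)*c/6) + C2*cos(sqrt(6)*c/6) + 5*c^2/2 - 30


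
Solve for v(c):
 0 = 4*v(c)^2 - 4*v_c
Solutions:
 v(c) = -1/(C1 + c)


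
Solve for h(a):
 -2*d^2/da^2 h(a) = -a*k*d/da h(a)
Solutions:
 h(a) = Piecewise((-sqrt(pi)*C1*erf(a*sqrt(-k)/2)/sqrt(-k) - C2, (k > 0) | (k < 0)), (-C1*a - C2, True))


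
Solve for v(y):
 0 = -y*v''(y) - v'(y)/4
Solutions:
 v(y) = C1 + C2*y^(3/4)


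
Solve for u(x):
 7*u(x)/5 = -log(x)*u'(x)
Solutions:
 u(x) = C1*exp(-7*li(x)/5)


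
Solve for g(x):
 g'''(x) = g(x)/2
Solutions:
 g(x) = C3*exp(2^(2/3)*x/2) + (C1*sin(2^(2/3)*sqrt(3)*x/4) + C2*cos(2^(2/3)*sqrt(3)*x/4))*exp(-2^(2/3)*x/4)


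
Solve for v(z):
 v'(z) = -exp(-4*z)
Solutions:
 v(z) = C1 + exp(-4*z)/4


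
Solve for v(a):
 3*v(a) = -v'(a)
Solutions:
 v(a) = C1*exp(-3*a)


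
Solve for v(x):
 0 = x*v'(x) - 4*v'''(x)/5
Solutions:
 v(x) = C1 + Integral(C2*airyai(10^(1/3)*x/2) + C3*airybi(10^(1/3)*x/2), x)


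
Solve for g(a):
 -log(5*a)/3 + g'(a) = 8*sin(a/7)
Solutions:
 g(a) = C1 + a*log(a)/3 - a/3 + a*log(5)/3 - 56*cos(a/7)


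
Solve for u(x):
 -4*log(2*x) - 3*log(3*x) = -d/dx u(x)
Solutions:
 u(x) = C1 + 7*x*log(x) - 7*x + x*log(432)


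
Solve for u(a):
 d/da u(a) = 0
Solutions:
 u(a) = C1


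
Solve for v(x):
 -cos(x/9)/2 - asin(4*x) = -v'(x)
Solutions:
 v(x) = C1 + x*asin(4*x) + sqrt(1 - 16*x^2)/4 + 9*sin(x/9)/2


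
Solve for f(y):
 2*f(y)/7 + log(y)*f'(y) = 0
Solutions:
 f(y) = C1*exp(-2*li(y)/7)


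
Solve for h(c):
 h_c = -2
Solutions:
 h(c) = C1 - 2*c


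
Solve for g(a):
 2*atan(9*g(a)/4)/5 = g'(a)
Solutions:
 Integral(1/atan(9*_y/4), (_y, g(a))) = C1 + 2*a/5


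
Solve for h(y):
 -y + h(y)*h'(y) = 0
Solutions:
 h(y) = -sqrt(C1 + y^2)
 h(y) = sqrt(C1 + y^2)


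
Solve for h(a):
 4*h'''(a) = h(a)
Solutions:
 h(a) = C3*exp(2^(1/3)*a/2) + (C1*sin(2^(1/3)*sqrt(3)*a/4) + C2*cos(2^(1/3)*sqrt(3)*a/4))*exp(-2^(1/3)*a/4)


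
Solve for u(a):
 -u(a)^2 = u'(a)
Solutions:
 u(a) = 1/(C1 + a)


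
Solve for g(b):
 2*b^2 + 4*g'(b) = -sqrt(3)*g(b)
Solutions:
 g(b) = C1*exp(-sqrt(3)*b/4) - 2*sqrt(3)*b^2/3 + 16*b/3 - 64*sqrt(3)/9


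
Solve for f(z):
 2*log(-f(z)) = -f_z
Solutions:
 -li(-f(z)) = C1 - 2*z
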